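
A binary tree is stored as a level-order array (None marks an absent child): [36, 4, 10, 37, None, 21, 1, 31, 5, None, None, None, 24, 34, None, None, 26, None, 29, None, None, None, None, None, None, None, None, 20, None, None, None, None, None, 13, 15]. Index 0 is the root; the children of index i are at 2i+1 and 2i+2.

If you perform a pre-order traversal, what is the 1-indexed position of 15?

7

Pre-order visits the node, then its left subtree, then its right subtree.
Visit 36.
At 36: go left to 4.
  Visit 4.
  At 4: go left to 37.
    Visit 37.
    At 37: go left to 31.
      Visit 31.
      At 31: no left child.
      At 31: go right to 26.
        Visit 26.
        At 26: go left to 13.
          13 is a leaf — visit 13.
        At 26: go right to 15.
          15 is a leaf — visit 15.
    At 37: go right to 5.
      Visit 5.
      At 5: no left child.
      At 5: go right to 29.
        29 is a leaf — visit 29.
  At 4: no right child.
At 36: go right to 10.
  Visit 10.
  At 10: go left to 21.
    Visit 21.
    At 21: no left child.
    At 21: go right to 24.
      24 is a leaf — visit 24.
  At 10: go right to 1.
    Visit 1.
    At 1: go left to 34.
      Visit 34.
      At 34: go left to 20.
        20 is a leaf — visit 20.
      At 34: no right child.
    At 1: no right child.
Full pre-order sequence: 36, 4, 37, 31, 26, 13, 15, 5, 29, 10, 21, 24, 1, 34, 20.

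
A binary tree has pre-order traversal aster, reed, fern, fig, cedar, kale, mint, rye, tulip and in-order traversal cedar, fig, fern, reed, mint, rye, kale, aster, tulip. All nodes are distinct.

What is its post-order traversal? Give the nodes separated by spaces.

cedar fig fern rye mint kale reed tulip aster

The first element of pre-order is the root; it splits in-order into left and right subtrees.
Root aster: left subtree has 7 nodes {cedar, fig, fern, reed, mint, rye, kale}, right has 1 {tulip}.
  Root reed: left subtree has 3 nodes {cedar, fig, fern}, right has 3 {mint, rye, kale}.
    Root fern: left subtree has 2 nodes {cedar, fig}, right has 0 { }.
      Root fig: left subtree has 1 node {cedar}, right has 0 { }.
    Root kale: left subtree has 2 nodes {mint, rye}, right has 0 { }.
      Root mint: left subtree has 0 nodes { }, right has 1 {rye}.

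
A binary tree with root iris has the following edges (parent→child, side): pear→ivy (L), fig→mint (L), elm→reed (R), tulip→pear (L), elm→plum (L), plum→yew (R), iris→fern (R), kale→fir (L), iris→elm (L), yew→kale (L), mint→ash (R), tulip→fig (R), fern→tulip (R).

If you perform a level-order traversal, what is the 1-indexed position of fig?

9

Level-order visits nodes level by level from the root, left to right within each level.
Level 0: iris
Level 1: elm, fern
Level 2: plum, reed, tulip
Level 3: yew, pear, fig
Level 4: kale, ivy, mint
Level 5: fir, ash
Full level-order sequence: iris, elm, fern, plum, reed, tulip, yew, pear, fig, kale, ivy, mint, fir, ash.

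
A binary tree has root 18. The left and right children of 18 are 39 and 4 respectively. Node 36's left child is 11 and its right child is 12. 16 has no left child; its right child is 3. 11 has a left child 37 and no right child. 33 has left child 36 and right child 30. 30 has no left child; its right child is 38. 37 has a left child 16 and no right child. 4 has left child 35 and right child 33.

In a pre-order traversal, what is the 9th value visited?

16

Pre-order visits the node, then its left subtree, then its right subtree.
Visit 18.
At 18: go left to 39.
  39 is a leaf — visit 39.
At 18: go right to 4.
  Visit 4.
  At 4: go left to 35.
    35 is a leaf — visit 35.
  At 4: go right to 33.
    Visit 33.
    At 33: go left to 36.
      Visit 36.
      At 36: go left to 11.
        Visit 11.
        At 11: go left to 37.
          Visit 37.
          At 37: go left to 16.
            Visit 16.
            At 16: no left child.
            At 16: go right to 3.
              3 is a leaf — visit 3.
          At 37: no right child.
        At 11: no right child.
      At 36: go right to 12.
        12 is a leaf — visit 12.
    At 33: go right to 30.
      Visit 30.
      At 30: no left child.
      At 30: go right to 38.
        38 is a leaf — visit 38.
Full pre-order sequence: 18, 39, 4, 35, 33, 36, 11, 37, 16, 3, 12, 30, 38.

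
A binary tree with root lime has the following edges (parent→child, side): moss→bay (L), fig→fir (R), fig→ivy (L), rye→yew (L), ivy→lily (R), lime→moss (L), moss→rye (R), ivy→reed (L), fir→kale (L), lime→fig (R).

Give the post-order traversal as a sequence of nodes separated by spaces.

Post-order visits the left subtree, then the right subtree, then the node.
At lime: go left to moss.
  At moss: go left to bay.
    bay is a leaf — visit bay.
  At moss: go right to rye.
    At rye: go left to yew.
      yew is a leaf — visit yew.
    At rye: no right child.
    Visit rye.
  Visit moss.
At lime: go right to fig.
  At fig: go left to ivy.
    At ivy: go left to reed.
      reed is a leaf — visit reed.
    At ivy: go right to lily.
      lily is a leaf — visit lily.
    Visit ivy.
  At fig: go right to fir.
    At fir: go left to kale.
      kale is a leaf — visit kale.
    At fir: no right child.
    Visit fir.
  Visit fig.
Visit lime.

bay yew rye moss reed lily ivy kale fir fig lime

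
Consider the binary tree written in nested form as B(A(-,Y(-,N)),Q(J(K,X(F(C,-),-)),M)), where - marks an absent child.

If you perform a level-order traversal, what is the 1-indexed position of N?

7

Level-order visits nodes level by level from the root, left to right within each level.
Level 0: B
Level 1: A, Q
Level 2: Y, J, M
Level 3: N, K, X
Level 4: F
Level 5: C
Full level-order sequence: B, A, Q, Y, J, M, N, K, X, F, C.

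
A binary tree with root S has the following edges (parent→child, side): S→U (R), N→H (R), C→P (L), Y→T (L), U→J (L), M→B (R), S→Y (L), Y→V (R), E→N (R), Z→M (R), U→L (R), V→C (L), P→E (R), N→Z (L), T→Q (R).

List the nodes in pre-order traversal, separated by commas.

S, Y, T, Q, V, C, P, E, N, Z, M, B, H, U, J, L

Pre-order visits the node, then its left subtree, then its right subtree.
Visit S.
At S: go left to Y.
  Visit Y.
  At Y: go left to T.
    Visit T.
    At T: no left child.
    At T: go right to Q.
      Q is a leaf — visit Q.
  At Y: go right to V.
    Visit V.
    At V: go left to C.
      Visit C.
      At C: go left to P.
        Visit P.
        At P: no left child.
        At P: go right to E.
          Visit E.
          At E: no left child.
          At E: go right to N.
            Visit N.
            At N: go left to Z.
              Visit Z.
              At Z: no left child.
              At Z: go right to M.
                Visit M.
                At M: no left child.
                At M: go right to B.
                  B is a leaf — visit B.
            At N: go right to H.
              H is a leaf — visit H.
      At C: no right child.
    At V: no right child.
At S: go right to U.
  Visit U.
  At U: go left to J.
    J is a leaf — visit J.
  At U: go right to L.
    L is a leaf — visit L.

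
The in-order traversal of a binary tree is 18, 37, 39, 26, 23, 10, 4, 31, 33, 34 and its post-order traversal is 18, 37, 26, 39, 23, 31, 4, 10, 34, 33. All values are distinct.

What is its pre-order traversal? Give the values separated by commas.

The last element of post-order is the root; it splits in-order into left and right subtrees.
Root 33: left subtree has 8 nodes {18, 37, 39, 26, 23, 10, 4, 31}, right has 1 {34}.
  Root 10: left subtree has 5 nodes {18, 37, 39, 26, 23}, right has 2 {4, 31}.
    Root 23: left subtree has 4 nodes {18, 37, 39, 26}, right has 0 { }.
      Root 39: left subtree has 2 nodes {18, 37}, right has 1 {26}.
        Root 37: left subtree has 1 node {18}, right has 0 { }.
    Root 4: left subtree has 0 nodes { }, right has 1 {31}.

33, 10, 23, 39, 37, 18, 26, 4, 31, 34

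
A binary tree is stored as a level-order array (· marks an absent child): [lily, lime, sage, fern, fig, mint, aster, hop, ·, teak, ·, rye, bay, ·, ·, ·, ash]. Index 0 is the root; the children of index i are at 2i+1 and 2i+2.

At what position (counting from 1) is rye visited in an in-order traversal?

In-order visits the left subtree, then the node, then the right subtree.
At lily: go left to lime.
  At lime: go left to fern.
    At fern: go left to hop.
      At hop: no left child.
      Visit hop.
      At hop: go right to ash.
        ash is a leaf — visit ash.
    Visit fern.
    At fern: no right child.
  Visit lime.
  At lime: go right to fig.
    At fig: go left to teak.
      teak is a leaf — visit teak.
    Visit fig.
    At fig: no right child.
Visit lily.
At lily: go right to sage.
  At sage: go left to mint.
    At mint: go left to rye.
      rye is a leaf — visit rye.
    Visit mint.
    At mint: go right to bay.
      bay is a leaf — visit bay.
  Visit sage.
  At sage: go right to aster.
    aster is a leaf — visit aster.
Full in-order sequence: hop, ash, fern, lime, teak, fig, lily, rye, mint, bay, sage, aster.

8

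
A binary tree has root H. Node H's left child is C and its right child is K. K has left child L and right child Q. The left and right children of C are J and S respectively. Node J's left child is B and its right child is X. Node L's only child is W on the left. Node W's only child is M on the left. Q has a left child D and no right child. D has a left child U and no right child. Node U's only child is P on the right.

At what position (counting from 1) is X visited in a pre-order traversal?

5

Pre-order visits the node, then its left subtree, then its right subtree.
Visit H.
At H: go left to C.
  Visit C.
  At C: go left to J.
    Visit J.
    At J: go left to B.
      B is a leaf — visit B.
    At J: go right to X.
      X is a leaf — visit X.
  At C: go right to S.
    S is a leaf — visit S.
At H: go right to K.
  Visit K.
  At K: go left to L.
    Visit L.
    At L: go left to W.
      Visit W.
      At W: go left to M.
        M is a leaf — visit M.
      At W: no right child.
    At L: no right child.
  At K: go right to Q.
    Visit Q.
    At Q: go left to D.
      Visit D.
      At D: go left to U.
        Visit U.
        At U: no left child.
        At U: go right to P.
          P is a leaf — visit P.
      At D: no right child.
    At Q: no right child.
Full pre-order sequence: H, C, J, B, X, S, K, L, W, M, Q, D, U, P.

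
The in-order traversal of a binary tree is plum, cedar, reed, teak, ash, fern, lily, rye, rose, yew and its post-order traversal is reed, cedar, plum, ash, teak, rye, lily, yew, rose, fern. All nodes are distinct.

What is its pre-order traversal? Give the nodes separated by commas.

fern, teak, plum, cedar, reed, ash, rose, lily, rye, yew

The last element of post-order is the root; it splits in-order into left and right subtrees.
Root fern: left subtree has 5 nodes {plum, cedar, reed, teak, ash}, right has 4 {lily, rye, rose, yew}.
  Root teak: left subtree has 3 nodes {plum, cedar, reed}, right has 1 {ash}.
    Root plum: left subtree has 0 nodes { }, right has 2 {cedar, reed}.
      Root cedar: left subtree has 0 nodes { }, right has 1 {reed}.
  Root rose: left subtree has 2 nodes {lily, rye}, right has 1 {yew}.
    Root lily: left subtree has 0 nodes { }, right has 1 {rye}.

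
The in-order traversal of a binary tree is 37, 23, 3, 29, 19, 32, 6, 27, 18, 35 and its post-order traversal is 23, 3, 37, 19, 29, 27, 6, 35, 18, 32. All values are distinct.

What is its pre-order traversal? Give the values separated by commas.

32, 29, 37, 3, 23, 19, 18, 6, 27, 35

The last element of post-order is the root; it splits in-order into left and right subtrees.
Root 32: left subtree has 5 nodes {37, 23, 3, 29, 19}, right has 4 {6, 27, 18, 35}.
  Root 29: left subtree has 3 nodes {37, 23, 3}, right has 1 {19}.
    Root 37: left subtree has 0 nodes { }, right has 2 {23, 3}.
      Root 3: left subtree has 1 node {23}, right has 0 { }.
  Root 18: left subtree has 2 nodes {6, 27}, right has 1 {35}.
    Root 6: left subtree has 0 nodes { }, right has 1 {27}.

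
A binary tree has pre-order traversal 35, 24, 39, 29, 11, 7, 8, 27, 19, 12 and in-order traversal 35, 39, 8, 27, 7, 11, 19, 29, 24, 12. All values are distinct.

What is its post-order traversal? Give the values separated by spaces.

The first element of pre-order is the root; it splits in-order into left and right subtrees.
Root 35: left subtree has 0 nodes { }, right has 9 {39, 8, 27, 7, 11, 19, 29, 24, 12}.
  Root 24: left subtree has 7 nodes {39, 8, 27, 7, 11, 19, 29}, right has 1 {12}.
    Root 39: left subtree has 0 nodes { }, right has 6 {8, 27, 7, 11, 19, 29}.
      Root 29: left subtree has 5 nodes {8, 27, 7, 11, 19}, right has 0 { }.
        Root 11: left subtree has 3 nodes {8, 27, 7}, right has 1 {19}.
          Root 7: left subtree has 2 nodes {8, 27}, right has 0 { }.
            Root 8: left subtree has 0 nodes { }, right has 1 {27}.

27 8 7 19 11 29 39 12 24 35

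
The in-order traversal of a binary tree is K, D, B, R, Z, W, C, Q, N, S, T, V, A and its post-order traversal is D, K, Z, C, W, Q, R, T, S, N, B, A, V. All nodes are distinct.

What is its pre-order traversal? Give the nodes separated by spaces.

The last element of post-order is the root; it splits in-order into left and right subtrees.
Root V: left subtree has 11 nodes {K, D, B, R, Z, W, C, Q, N, S, T}, right has 1 {A}.
  Root B: left subtree has 2 nodes {K, D}, right has 8 {R, Z, W, C, Q, N, S, T}.
    Root K: left subtree has 0 nodes { }, right has 1 {D}.
    Root N: left subtree has 5 nodes {R, Z, W, C, Q}, right has 2 {S, T}.
      Root R: left subtree has 0 nodes { }, right has 4 {Z, W, C, Q}.
        Root Q: left subtree has 3 nodes {Z, W, C}, right has 0 { }.
          Root W: left subtree has 1 node {Z}, right has 1 {C}.
      Root S: left subtree has 0 nodes { }, right has 1 {T}.

V B K D N R Q W Z C S T A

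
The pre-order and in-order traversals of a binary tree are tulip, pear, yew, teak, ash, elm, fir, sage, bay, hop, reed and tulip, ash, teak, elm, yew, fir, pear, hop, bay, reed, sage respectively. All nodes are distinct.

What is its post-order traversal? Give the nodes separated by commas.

ash, elm, teak, fir, yew, hop, reed, bay, sage, pear, tulip

The first element of pre-order is the root; it splits in-order into left and right subtrees.
Root tulip: left subtree has 0 nodes { }, right has 10 {ash, teak, elm, yew, fir, pear, hop, bay, reed, sage}.
  Root pear: left subtree has 5 nodes {ash, teak, elm, yew, fir}, right has 4 {hop, bay, reed, sage}.
    Root yew: left subtree has 3 nodes {ash, teak, elm}, right has 1 {fir}.
      Root teak: left subtree has 1 node {ash}, right has 1 {elm}.
    Root sage: left subtree has 3 nodes {hop, bay, reed}, right has 0 { }.
      Root bay: left subtree has 1 node {hop}, right has 1 {reed}.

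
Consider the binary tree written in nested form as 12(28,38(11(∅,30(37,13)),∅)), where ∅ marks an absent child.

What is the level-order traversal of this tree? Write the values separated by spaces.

12 28 38 11 30 37 13

Level-order visits nodes level by level from the root, left to right within each level.
Level 0: 12
Level 1: 28, 38
Level 2: 11
Level 3: 30
Level 4: 37, 13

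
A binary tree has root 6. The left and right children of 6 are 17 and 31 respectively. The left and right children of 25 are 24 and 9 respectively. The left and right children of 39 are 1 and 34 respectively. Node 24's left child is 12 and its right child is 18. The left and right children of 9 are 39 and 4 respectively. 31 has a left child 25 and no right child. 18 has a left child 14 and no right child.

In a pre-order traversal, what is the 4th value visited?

Pre-order visits the node, then its left subtree, then its right subtree.
Visit 6.
At 6: go left to 17.
  17 is a leaf — visit 17.
At 6: go right to 31.
  Visit 31.
  At 31: go left to 25.
    Visit 25.
    At 25: go left to 24.
      Visit 24.
      At 24: go left to 12.
        12 is a leaf — visit 12.
      At 24: go right to 18.
        Visit 18.
        At 18: go left to 14.
          14 is a leaf — visit 14.
        At 18: no right child.
    At 25: go right to 9.
      Visit 9.
      At 9: go left to 39.
        Visit 39.
        At 39: go left to 1.
          1 is a leaf — visit 1.
        At 39: go right to 34.
          34 is a leaf — visit 34.
      At 9: go right to 4.
        4 is a leaf — visit 4.
  At 31: no right child.
Full pre-order sequence: 6, 17, 31, 25, 24, 12, 18, 14, 9, 39, 1, 34, 4.

25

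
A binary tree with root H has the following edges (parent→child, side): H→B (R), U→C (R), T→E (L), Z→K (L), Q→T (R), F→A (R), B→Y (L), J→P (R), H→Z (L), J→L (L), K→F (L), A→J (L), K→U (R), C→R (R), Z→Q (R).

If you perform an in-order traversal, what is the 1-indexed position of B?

In-order visits the left subtree, then the node, then the right subtree.
At H: go left to Z.
  At Z: go left to K.
    At K: go left to F.
      At F: no left child.
      Visit F.
      At F: go right to A.
        At A: go left to J.
          At J: go left to L.
            L is a leaf — visit L.
          Visit J.
          At J: go right to P.
            P is a leaf — visit P.
        Visit A.
        At A: no right child.
    Visit K.
    At K: go right to U.
      At U: no left child.
      Visit U.
      At U: go right to C.
        At C: no left child.
        Visit C.
        At C: go right to R.
          R is a leaf — visit R.
  Visit Z.
  At Z: go right to Q.
    At Q: no left child.
    Visit Q.
    At Q: go right to T.
      At T: go left to E.
        E is a leaf — visit E.
      Visit T.
      At T: no right child.
Visit H.
At H: go right to B.
  At B: go left to Y.
    Y is a leaf — visit Y.
  Visit B.
  At B: no right child.
Full in-order sequence: F, L, J, P, A, K, U, C, R, Z, Q, E, T, H, Y, B.

16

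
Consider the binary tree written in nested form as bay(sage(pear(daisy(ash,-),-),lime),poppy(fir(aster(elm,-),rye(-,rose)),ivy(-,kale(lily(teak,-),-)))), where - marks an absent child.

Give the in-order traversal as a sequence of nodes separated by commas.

In-order visits the left subtree, then the node, then the right subtree.
At bay: go left to sage.
  At sage: go left to pear.
    At pear: go left to daisy.
      At daisy: go left to ash.
        ash is a leaf — visit ash.
      Visit daisy.
      At daisy: no right child.
    Visit pear.
    At pear: no right child.
  Visit sage.
  At sage: go right to lime.
    lime is a leaf — visit lime.
Visit bay.
At bay: go right to poppy.
  At poppy: go left to fir.
    At fir: go left to aster.
      At aster: go left to elm.
        elm is a leaf — visit elm.
      Visit aster.
      At aster: no right child.
    Visit fir.
    At fir: go right to rye.
      At rye: no left child.
      Visit rye.
      At rye: go right to rose.
        rose is a leaf — visit rose.
  Visit poppy.
  At poppy: go right to ivy.
    At ivy: no left child.
    Visit ivy.
    At ivy: go right to kale.
      At kale: go left to lily.
        At lily: go left to teak.
          teak is a leaf — visit teak.
        Visit lily.
        At lily: no right child.
      Visit kale.
      At kale: no right child.

ash, daisy, pear, sage, lime, bay, elm, aster, fir, rye, rose, poppy, ivy, teak, lily, kale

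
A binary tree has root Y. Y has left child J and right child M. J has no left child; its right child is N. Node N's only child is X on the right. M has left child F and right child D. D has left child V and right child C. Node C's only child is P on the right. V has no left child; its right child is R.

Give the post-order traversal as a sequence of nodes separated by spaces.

X N J F R V P C D M Y

Post-order visits the left subtree, then the right subtree, then the node.
At Y: go left to J.
  At J: no left child.
  At J: go right to N.
    At N: no left child.
    At N: go right to X.
      X is a leaf — visit X.
    Visit N.
  Visit J.
At Y: go right to M.
  At M: go left to F.
    F is a leaf — visit F.
  At M: go right to D.
    At D: go left to V.
      At V: no left child.
      At V: go right to R.
        R is a leaf — visit R.
      Visit V.
    At D: go right to C.
      At C: no left child.
      At C: go right to P.
        P is a leaf — visit P.
      Visit C.
    Visit D.
  Visit M.
Visit Y.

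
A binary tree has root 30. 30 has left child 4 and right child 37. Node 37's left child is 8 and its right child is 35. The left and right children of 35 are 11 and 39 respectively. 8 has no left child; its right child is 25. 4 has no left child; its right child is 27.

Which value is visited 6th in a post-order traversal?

Post-order visits the left subtree, then the right subtree, then the node.
At 30: go left to 4.
  At 4: no left child.
  At 4: go right to 27.
    27 is a leaf — visit 27.
  Visit 4.
At 30: go right to 37.
  At 37: go left to 8.
    At 8: no left child.
    At 8: go right to 25.
      25 is a leaf — visit 25.
    Visit 8.
  At 37: go right to 35.
    At 35: go left to 11.
      11 is a leaf — visit 11.
    At 35: go right to 39.
      39 is a leaf — visit 39.
    Visit 35.
  Visit 37.
Visit 30.
Full post-order sequence: 27, 4, 25, 8, 11, 39, 35, 37, 30.

39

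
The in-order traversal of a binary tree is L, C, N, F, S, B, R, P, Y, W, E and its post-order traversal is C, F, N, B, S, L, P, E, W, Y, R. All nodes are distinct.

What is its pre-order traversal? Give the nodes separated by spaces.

The last element of post-order is the root; it splits in-order into left and right subtrees.
Root R: left subtree has 6 nodes {L, C, N, F, S, B}, right has 4 {P, Y, W, E}.
  Root L: left subtree has 0 nodes { }, right has 5 {C, N, F, S, B}.
    Root S: left subtree has 3 nodes {C, N, F}, right has 1 {B}.
      Root N: left subtree has 1 node {C}, right has 1 {F}.
  Root Y: left subtree has 1 node {P}, right has 2 {W, E}.
    Root W: left subtree has 0 nodes { }, right has 1 {E}.

R L S N C F B Y P W E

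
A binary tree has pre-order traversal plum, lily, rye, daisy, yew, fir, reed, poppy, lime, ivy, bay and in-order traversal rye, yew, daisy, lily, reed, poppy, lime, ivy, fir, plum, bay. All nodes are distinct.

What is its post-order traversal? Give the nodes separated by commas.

The first element of pre-order is the root; it splits in-order into left and right subtrees.
Root plum: left subtree has 9 nodes {rye, yew, daisy, lily, reed, poppy, lime, ivy, fir}, right has 1 {bay}.
  Root lily: left subtree has 3 nodes {rye, yew, daisy}, right has 5 {reed, poppy, lime, ivy, fir}.
    Root rye: left subtree has 0 nodes { }, right has 2 {yew, daisy}.
      Root daisy: left subtree has 1 node {yew}, right has 0 { }.
    Root fir: left subtree has 4 nodes {reed, poppy, lime, ivy}, right has 0 { }.
      Root reed: left subtree has 0 nodes { }, right has 3 {poppy, lime, ivy}.
        Root poppy: left subtree has 0 nodes { }, right has 2 {lime, ivy}.
          Root lime: left subtree has 0 nodes { }, right has 1 {ivy}.

yew, daisy, rye, ivy, lime, poppy, reed, fir, lily, bay, plum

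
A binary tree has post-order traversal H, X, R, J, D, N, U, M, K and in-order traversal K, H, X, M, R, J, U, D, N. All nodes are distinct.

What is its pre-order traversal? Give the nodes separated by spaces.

The last element of post-order is the root; it splits in-order into left and right subtrees.
Root K: left subtree has 0 nodes { }, right has 8 {H, X, M, R, J, U, D, N}.
  Root M: left subtree has 2 nodes {H, X}, right has 5 {R, J, U, D, N}.
    Root X: left subtree has 1 node {H}, right has 0 { }.
    Root U: left subtree has 2 nodes {R, J}, right has 2 {D, N}.
      Root J: left subtree has 1 node {R}, right has 0 { }.
      Root N: left subtree has 1 node {D}, right has 0 { }.

K M X H U J R N D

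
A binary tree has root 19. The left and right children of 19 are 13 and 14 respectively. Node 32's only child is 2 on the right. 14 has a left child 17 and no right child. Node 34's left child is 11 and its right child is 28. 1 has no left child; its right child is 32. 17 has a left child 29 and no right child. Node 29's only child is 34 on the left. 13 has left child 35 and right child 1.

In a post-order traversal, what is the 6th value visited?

11

Post-order visits the left subtree, then the right subtree, then the node.
At 19: go left to 13.
  At 13: go left to 35.
    35 is a leaf — visit 35.
  At 13: go right to 1.
    At 1: no left child.
    At 1: go right to 32.
      At 32: no left child.
      At 32: go right to 2.
        2 is a leaf — visit 2.
      Visit 32.
    Visit 1.
  Visit 13.
At 19: go right to 14.
  At 14: go left to 17.
    At 17: go left to 29.
      At 29: go left to 34.
        At 34: go left to 11.
          11 is a leaf — visit 11.
        At 34: go right to 28.
          28 is a leaf — visit 28.
        Visit 34.
      At 29: no right child.
      Visit 29.
    At 17: no right child.
    Visit 17.
  At 14: no right child.
  Visit 14.
Visit 19.
Full post-order sequence: 35, 2, 32, 1, 13, 11, 28, 34, 29, 17, 14, 19.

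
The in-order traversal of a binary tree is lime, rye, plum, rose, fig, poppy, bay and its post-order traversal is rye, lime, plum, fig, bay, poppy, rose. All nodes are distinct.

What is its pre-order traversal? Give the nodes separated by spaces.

The last element of post-order is the root; it splits in-order into left and right subtrees.
Root rose: left subtree has 3 nodes {lime, rye, plum}, right has 3 {fig, poppy, bay}.
  Root plum: left subtree has 2 nodes {lime, rye}, right has 0 { }.
    Root lime: left subtree has 0 nodes { }, right has 1 {rye}.
  Root poppy: left subtree has 1 node {fig}, right has 1 {bay}.

rose plum lime rye poppy fig bay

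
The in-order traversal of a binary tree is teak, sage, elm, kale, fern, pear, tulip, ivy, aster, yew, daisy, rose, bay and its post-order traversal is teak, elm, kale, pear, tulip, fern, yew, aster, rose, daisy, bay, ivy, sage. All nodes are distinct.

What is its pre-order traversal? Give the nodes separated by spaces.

sage teak ivy fern kale elm tulip pear bay daisy aster yew rose

The last element of post-order is the root; it splits in-order into left and right subtrees.
Root sage: left subtree has 1 node {teak}, right has 11 {elm, kale, fern, pear, tulip, ivy, aster, yew, daisy, rose, bay}.
  Root ivy: left subtree has 5 nodes {elm, kale, fern, pear, tulip}, right has 5 {aster, yew, daisy, rose, bay}.
    Root fern: left subtree has 2 nodes {elm, kale}, right has 2 {pear, tulip}.
      Root kale: left subtree has 1 node {elm}, right has 0 { }.
      Root tulip: left subtree has 1 node {pear}, right has 0 { }.
    Root bay: left subtree has 4 nodes {aster, yew, daisy, rose}, right has 0 { }.
      Root daisy: left subtree has 2 nodes {aster, yew}, right has 1 {rose}.
        Root aster: left subtree has 0 nodes { }, right has 1 {yew}.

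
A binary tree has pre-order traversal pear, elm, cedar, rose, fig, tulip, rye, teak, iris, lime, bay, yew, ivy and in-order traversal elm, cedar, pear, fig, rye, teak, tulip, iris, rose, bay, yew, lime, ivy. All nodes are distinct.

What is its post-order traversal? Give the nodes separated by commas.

The first element of pre-order is the root; it splits in-order into left and right subtrees.
Root pear: left subtree has 2 nodes {elm, cedar}, right has 10 {fig, rye, teak, tulip, iris, rose, bay, yew, lime, ivy}.
  Root elm: left subtree has 0 nodes { }, right has 1 {cedar}.
  Root rose: left subtree has 5 nodes {fig, rye, teak, tulip, iris}, right has 4 {bay, yew, lime, ivy}.
    Root fig: left subtree has 0 nodes { }, right has 4 {rye, teak, tulip, iris}.
      Root tulip: left subtree has 2 nodes {rye, teak}, right has 1 {iris}.
        Root rye: left subtree has 0 nodes { }, right has 1 {teak}.
    Root lime: left subtree has 2 nodes {bay, yew}, right has 1 {ivy}.
      Root bay: left subtree has 0 nodes { }, right has 1 {yew}.

cedar, elm, teak, rye, iris, tulip, fig, yew, bay, ivy, lime, rose, pear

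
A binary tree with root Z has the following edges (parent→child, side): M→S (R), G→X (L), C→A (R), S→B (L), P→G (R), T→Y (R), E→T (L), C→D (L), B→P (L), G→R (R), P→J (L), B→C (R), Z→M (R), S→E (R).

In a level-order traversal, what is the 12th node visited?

Level-order visits nodes level by level from the root, left to right within each level.
Level 0: Z
Level 1: M
Level 2: S
Level 3: B, E
Level 4: P, C, T
Level 5: J, G, D, A, Y
Level 6: X, R
Full level-order sequence: Z, M, S, B, E, P, C, T, J, G, D, A, Y, X, R.

A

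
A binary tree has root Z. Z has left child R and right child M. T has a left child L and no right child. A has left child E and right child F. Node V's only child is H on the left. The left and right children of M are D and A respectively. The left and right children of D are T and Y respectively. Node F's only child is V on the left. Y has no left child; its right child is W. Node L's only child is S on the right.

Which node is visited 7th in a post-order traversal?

D

Post-order visits the left subtree, then the right subtree, then the node.
At Z: go left to R.
  R is a leaf — visit R.
At Z: go right to M.
  At M: go left to D.
    At D: go left to T.
      At T: go left to L.
        At L: no left child.
        At L: go right to S.
          S is a leaf — visit S.
        Visit L.
      At T: no right child.
      Visit T.
    At D: go right to Y.
      At Y: no left child.
      At Y: go right to W.
        W is a leaf — visit W.
      Visit Y.
    Visit D.
  At M: go right to A.
    At A: go left to E.
      E is a leaf — visit E.
    At A: go right to F.
      At F: go left to V.
        At V: go left to H.
          H is a leaf — visit H.
        At V: no right child.
        Visit V.
      At F: no right child.
      Visit F.
    Visit A.
  Visit M.
Visit Z.
Full post-order sequence: R, S, L, T, W, Y, D, E, H, V, F, A, M, Z.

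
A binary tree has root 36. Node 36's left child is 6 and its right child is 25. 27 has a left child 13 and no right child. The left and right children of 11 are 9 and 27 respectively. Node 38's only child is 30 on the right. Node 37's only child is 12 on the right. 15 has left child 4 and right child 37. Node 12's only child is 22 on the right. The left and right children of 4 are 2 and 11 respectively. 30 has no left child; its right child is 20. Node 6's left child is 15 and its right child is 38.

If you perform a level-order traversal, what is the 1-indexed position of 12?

11

Level-order visits nodes level by level from the root, left to right within each level.
Level 0: 36
Level 1: 6, 25
Level 2: 15, 38
Level 3: 4, 37, 30
Level 4: 2, 11, 12, 20
Level 5: 9, 27, 22
Level 6: 13
Full level-order sequence: 36, 6, 25, 15, 38, 4, 37, 30, 2, 11, 12, 20, 9, 27, 22, 13.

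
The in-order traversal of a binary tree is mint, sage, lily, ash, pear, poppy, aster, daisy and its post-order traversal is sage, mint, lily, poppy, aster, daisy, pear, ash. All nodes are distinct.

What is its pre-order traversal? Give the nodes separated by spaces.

ash lily mint sage pear daisy aster poppy

The last element of post-order is the root; it splits in-order into left and right subtrees.
Root ash: left subtree has 3 nodes {mint, sage, lily}, right has 4 {pear, poppy, aster, daisy}.
  Root lily: left subtree has 2 nodes {mint, sage}, right has 0 { }.
    Root mint: left subtree has 0 nodes { }, right has 1 {sage}.
  Root pear: left subtree has 0 nodes { }, right has 3 {poppy, aster, daisy}.
    Root daisy: left subtree has 2 nodes {poppy, aster}, right has 0 { }.
      Root aster: left subtree has 1 node {poppy}, right has 0 { }.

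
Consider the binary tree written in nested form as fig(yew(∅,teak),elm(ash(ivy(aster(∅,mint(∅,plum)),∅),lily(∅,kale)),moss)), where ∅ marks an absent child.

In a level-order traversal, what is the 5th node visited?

ash

Level-order visits nodes level by level from the root, left to right within each level.
Level 0: fig
Level 1: yew, elm
Level 2: teak, ash, moss
Level 3: ivy, lily
Level 4: aster, kale
Level 5: mint
Level 6: plum
Full level-order sequence: fig, yew, elm, teak, ash, moss, ivy, lily, aster, kale, mint, plum.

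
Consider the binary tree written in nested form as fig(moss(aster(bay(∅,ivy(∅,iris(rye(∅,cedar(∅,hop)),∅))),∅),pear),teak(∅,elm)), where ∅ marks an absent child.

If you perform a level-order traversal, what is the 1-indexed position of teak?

Level-order visits nodes level by level from the root, left to right within each level.
Level 0: fig
Level 1: moss, teak
Level 2: aster, pear, elm
Level 3: bay
Level 4: ivy
Level 5: iris
Level 6: rye
Level 7: cedar
Level 8: hop
Full level-order sequence: fig, moss, teak, aster, pear, elm, bay, ivy, iris, rye, cedar, hop.

3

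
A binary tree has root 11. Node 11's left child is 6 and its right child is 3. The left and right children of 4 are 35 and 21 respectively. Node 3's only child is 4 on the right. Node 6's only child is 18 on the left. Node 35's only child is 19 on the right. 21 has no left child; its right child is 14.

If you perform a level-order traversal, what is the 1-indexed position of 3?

Level-order visits nodes level by level from the root, left to right within each level.
Level 0: 11
Level 1: 6, 3
Level 2: 18, 4
Level 3: 35, 21
Level 4: 19, 14
Full level-order sequence: 11, 6, 3, 18, 4, 35, 21, 19, 14.

3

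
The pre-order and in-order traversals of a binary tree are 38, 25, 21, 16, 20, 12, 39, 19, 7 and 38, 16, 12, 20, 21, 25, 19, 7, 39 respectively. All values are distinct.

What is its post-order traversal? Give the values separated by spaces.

The first element of pre-order is the root; it splits in-order into left and right subtrees.
Root 38: left subtree has 0 nodes { }, right has 8 {16, 12, 20, 21, 25, 19, 7, 39}.
  Root 25: left subtree has 4 nodes {16, 12, 20, 21}, right has 3 {19, 7, 39}.
    Root 21: left subtree has 3 nodes {16, 12, 20}, right has 0 { }.
      Root 16: left subtree has 0 nodes { }, right has 2 {12, 20}.
        Root 20: left subtree has 1 node {12}, right has 0 { }.
    Root 39: left subtree has 2 nodes {19, 7}, right has 0 { }.
      Root 19: left subtree has 0 nodes { }, right has 1 {7}.

12 20 16 21 7 19 39 25 38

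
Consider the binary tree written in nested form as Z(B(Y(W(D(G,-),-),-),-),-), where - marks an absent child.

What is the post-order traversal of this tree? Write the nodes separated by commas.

G, D, W, Y, B, Z

Post-order visits the left subtree, then the right subtree, then the node.
At Z: go left to B.
  At B: go left to Y.
    At Y: go left to W.
      At W: go left to D.
        At D: go left to G.
          G is a leaf — visit G.
        At D: no right child.
        Visit D.
      At W: no right child.
      Visit W.
    At Y: no right child.
    Visit Y.
  At B: no right child.
  Visit B.
At Z: no right child.
Visit Z.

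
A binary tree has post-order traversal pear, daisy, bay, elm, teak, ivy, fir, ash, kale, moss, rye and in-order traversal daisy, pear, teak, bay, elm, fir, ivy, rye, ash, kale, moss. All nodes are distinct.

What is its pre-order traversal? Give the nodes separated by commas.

rye, fir, teak, daisy, pear, elm, bay, ivy, moss, kale, ash

The last element of post-order is the root; it splits in-order into left and right subtrees.
Root rye: left subtree has 7 nodes {daisy, pear, teak, bay, elm, fir, ivy}, right has 3 {ash, kale, moss}.
  Root fir: left subtree has 5 nodes {daisy, pear, teak, bay, elm}, right has 1 {ivy}.
    Root teak: left subtree has 2 nodes {daisy, pear}, right has 2 {bay, elm}.
      Root daisy: left subtree has 0 nodes { }, right has 1 {pear}.
      Root elm: left subtree has 1 node {bay}, right has 0 { }.
  Root moss: left subtree has 2 nodes {ash, kale}, right has 0 { }.
    Root kale: left subtree has 1 node {ash}, right has 0 { }.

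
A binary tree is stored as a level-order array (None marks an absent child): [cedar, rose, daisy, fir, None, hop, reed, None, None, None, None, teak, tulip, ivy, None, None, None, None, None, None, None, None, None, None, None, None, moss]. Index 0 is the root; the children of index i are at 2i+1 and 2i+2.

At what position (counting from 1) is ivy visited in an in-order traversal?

9

In-order visits the left subtree, then the node, then the right subtree.
At cedar: go left to rose.
  At rose: go left to fir.
    fir is a leaf — visit fir.
  Visit rose.
  At rose: no right child.
Visit cedar.
At cedar: go right to daisy.
  At daisy: go left to hop.
    At hop: go left to teak.
      teak is a leaf — visit teak.
    Visit hop.
    At hop: go right to tulip.
      At tulip: no left child.
      Visit tulip.
      At tulip: go right to moss.
        moss is a leaf — visit moss.
  Visit daisy.
  At daisy: go right to reed.
    At reed: go left to ivy.
      ivy is a leaf — visit ivy.
    Visit reed.
    At reed: no right child.
Full in-order sequence: fir, rose, cedar, teak, hop, tulip, moss, daisy, ivy, reed.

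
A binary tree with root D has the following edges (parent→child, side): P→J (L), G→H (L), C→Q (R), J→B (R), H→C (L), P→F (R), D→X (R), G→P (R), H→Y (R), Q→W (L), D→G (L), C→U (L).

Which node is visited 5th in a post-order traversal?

Post-order visits the left subtree, then the right subtree, then the node.
At D: go left to G.
  At G: go left to H.
    At H: go left to C.
      At C: go left to U.
        U is a leaf — visit U.
      At C: go right to Q.
        At Q: go left to W.
          W is a leaf — visit W.
        At Q: no right child.
        Visit Q.
      Visit C.
    At H: go right to Y.
      Y is a leaf — visit Y.
    Visit H.
  At G: go right to P.
    At P: go left to J.
      At J: no left child.
      At J: go right to B.
        B is a leaf — visit B.
      Visit J.
    At P: go right to F.
      F is a leaf — visit F.
    Visit P.
  Visit G.
At D: go right to X.
  X is a leaf — visit X.
Visit D.
Full post-order sequence: U, W, Q, C, Y, H, B, J, F, P, G, X, D.

Y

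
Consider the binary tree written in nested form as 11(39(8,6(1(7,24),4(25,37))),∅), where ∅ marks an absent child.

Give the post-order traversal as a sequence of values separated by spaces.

8 7 24 1 25 37 4 6 39 11

Post-order visits the left subtree, then the right subtree, then the node.
At 11: go left to 39.
  At 39: go left to 8.
    8 is a leaf — visit 8.
  At 39: go right to 6.
    At 6: go left to 1.
      At 1: go left to 7.
        7 is a leaf — visit 7.
      At 1: go right to 24.
        24 is a leaf — visit 24.
      Visit 1.
    At 6: go right to 4.
      At 4: go left to 25.
        25 is a leaf — visit 25.
      At 4: go right to 37.
        37 is a leaf — visit 37.
      Visit 4.
    Visit 6.
  Visit 39.
At 11: no right child.
Visit 11.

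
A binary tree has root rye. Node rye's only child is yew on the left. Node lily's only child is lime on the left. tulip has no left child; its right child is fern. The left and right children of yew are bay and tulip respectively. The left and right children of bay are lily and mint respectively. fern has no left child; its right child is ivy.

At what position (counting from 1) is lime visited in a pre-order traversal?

Pre-order visits the node, then its left subtree, then its right subtree.
Visit rye.
At rye: go left to yew.
  Visit yew.
  At yew: go left to bay.
    Visit bay.
    At bay: go left to lily.
      Visit lily.
      At lily: go left to lime.
        lime is a leaf — visit lime.
      At lily: no right child.
    At bay: go right to mint.
      mint is a leaf — visit mint.
  At yew: go right to tulip.
    Visit tulip.
    At tulip: no left child.
    At tulip: go right to fern.
      Visit fern.
      At fern: no left child.
      At fern: go right to ivy.
        ivy is a leaf — visit ivy.
At rye: no right child.
Full pre-order sequence: rye, yew, bay, lily, lime, mint, tulip, fern, ivy.

5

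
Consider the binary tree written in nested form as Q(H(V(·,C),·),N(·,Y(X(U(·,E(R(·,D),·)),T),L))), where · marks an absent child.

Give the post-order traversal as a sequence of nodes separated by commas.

Post-order visits the left subtree, then the right subtree, then the node.
At Q: go left to H.
  At H: go left to V.
    At V: no left child.
    At V: go right to C.
      C is a leaf — visit C.
    Visit V.
  At H: no right child.
  Visit H.
At Q: go right to N.
  At N: no left child.
  At N: go right to Y.
    At Y: go left to X.
      At X: go left to U.
        At U: no left child.
        At U: go right to E.
          At E: go left to R.
            At R: no left child.
            At R: go right to D.
              D is a leaf — visit D.
            Visit R.
          At E: no right child.
          Visit E.
        Visit U.
      At X: go right to T.
        T is a leaf — visit T.
      Visit X.
    At Y: go right to L.
      L is a leaf — visit L.
    Visit Y.
  Visit N.
Visit Q.

C, V, H, D, R, E, U, T, X, L, Y, N, Q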